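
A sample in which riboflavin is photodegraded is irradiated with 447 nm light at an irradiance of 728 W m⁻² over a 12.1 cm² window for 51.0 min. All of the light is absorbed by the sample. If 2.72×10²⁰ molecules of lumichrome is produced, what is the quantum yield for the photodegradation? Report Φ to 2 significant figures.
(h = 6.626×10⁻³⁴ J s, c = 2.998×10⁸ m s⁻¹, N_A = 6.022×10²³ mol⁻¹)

Φ = 0.045

Product: 2.72×10²⁰ / 6.022×10²³ = 4.517×10⁻⁴ mol.
Photon energy at 447 nm: hc/λ = (6.626×10⁻³⁴)(2.998×10⁸)/(447×10⁻⁹) = 4.444×10⁻¹⁹ J.
Energy delivered: (728 W m⁻²)(12.1×10⁻⁴ m²)(3060 s) = 2695 J.
Photons incident: 2695 / 4.444×10⁻¹⁹ = 6.064×10²¹, i.e. 6.064×10²¹/6.022×10²³ = 0.01007 mol.
Φ = 4.517×10⁻⁴ mol / 0.01007 mol photons = 0.045.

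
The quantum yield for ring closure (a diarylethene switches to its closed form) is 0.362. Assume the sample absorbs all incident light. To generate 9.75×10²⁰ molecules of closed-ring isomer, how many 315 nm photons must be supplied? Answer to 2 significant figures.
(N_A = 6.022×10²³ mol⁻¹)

2.7×10²¹ photons

Product: 9.75×10²⁰ / 6.022×10²³ = 0.001619 mol.
Photons that must be absorbed: 0.001619 / 0.362 = 0.004472 mol.
Photon count: 0.004472 × 6.022×10²³ = 2.7×10²¹.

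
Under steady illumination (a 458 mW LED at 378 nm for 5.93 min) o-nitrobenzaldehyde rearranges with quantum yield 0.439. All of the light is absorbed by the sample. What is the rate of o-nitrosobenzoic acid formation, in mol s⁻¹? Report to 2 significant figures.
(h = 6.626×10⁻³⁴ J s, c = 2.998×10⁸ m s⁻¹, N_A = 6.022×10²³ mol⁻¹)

Photon energy at 378 nm: hc/λ = (6.626×10⁻³⁴)(2.998×10⁸)/(378×10⁻⁹) = 5.255×10⁻¹⁹ J.
Energy delivered: (458 mW)(355.8 s) = 163.0 J.
Photons incident: 163.0 / 5.255×10⁻¹⁹ = 3.102×10²⁰, i.e. 3.102×10²⁰/6.022×10²³ = 5.151×10⁻⁴ mol.
Product formed: 0.439 × 5.151×10⁻⁴ = 2.261×10⁻⁴ mol.
Rate: 2.261×10⁻⁴ / 355.8 s = 6.4×10⁻⁷ mol s⁻¹.

6.4×10⁻⁷ mol s⁻¹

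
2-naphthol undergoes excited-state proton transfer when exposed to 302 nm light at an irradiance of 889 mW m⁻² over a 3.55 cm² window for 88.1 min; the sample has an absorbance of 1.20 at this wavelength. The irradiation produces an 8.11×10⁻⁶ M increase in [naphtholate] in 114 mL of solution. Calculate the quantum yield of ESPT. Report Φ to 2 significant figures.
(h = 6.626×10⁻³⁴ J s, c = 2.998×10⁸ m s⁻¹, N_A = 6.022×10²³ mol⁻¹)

Φ = 0.23

Product: (8.11×10⁻⁶ M)(0.114 L) = 9.245×10⁻⁷ mol.
Photon energy at 302 nm: hc/λ = (6.626×10⁻³⁴)(2.998×10⁸)/(302×10⁻⁹) = 6.578×10⁻¹⁹ J.
Energy delivered: (889 mW m⁻²)(3.55×10⁻⁴ m²)(5286 s) = 1.668 J.
Photons incident: 1.668 / 6.578×10⁻¹⁹ = 2.536×10¹⁸, i.e. 2.536×10¹⁸/6.022×10²³ = 4.211×10⁻⁶ mol.
Fraction absorbed: 1 − 10^(−1.20) = 0.9369.
Photons absorbed: 0.9369 × 4.211×10⁻⁶ = 3.945×10⁻⁶ mol.
Φ = 9.245×10⁻⁷ mol / 3.945×10⁻⁶ mol photons = 0.23.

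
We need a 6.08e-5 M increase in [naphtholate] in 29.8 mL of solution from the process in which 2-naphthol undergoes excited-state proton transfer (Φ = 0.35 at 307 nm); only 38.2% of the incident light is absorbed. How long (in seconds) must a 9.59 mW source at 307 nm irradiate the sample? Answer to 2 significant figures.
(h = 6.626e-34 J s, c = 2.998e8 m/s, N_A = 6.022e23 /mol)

t ≈ 550 s

Product: (6.08e-5 M)(0.0298 L) = 1.812e-6 mol.
Photons that must be absorbed: 1.812e-6 / 0.35 = 5.177e-6 mol.
Incident photons needed: 5.177e-6 / 0.382 = 1.355e-5 mol.
Photon energy: hc/λ = 6.471e-19 J; per mole, 3.897e5 J mol⁻¹.
Energy required: 1.355e-5 × 3.897e5 = 5.280 J.
Time: 5.280 J / 0.00959 W = 550 s.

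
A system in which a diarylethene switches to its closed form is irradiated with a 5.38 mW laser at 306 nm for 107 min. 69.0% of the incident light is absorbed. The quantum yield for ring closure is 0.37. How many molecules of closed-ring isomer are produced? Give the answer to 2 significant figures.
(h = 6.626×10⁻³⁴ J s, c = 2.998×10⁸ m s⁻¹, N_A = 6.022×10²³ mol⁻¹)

Photon energy at 306 nm: hc/λ = (6.626×10⁻³⁴)(2.998×10⁸)/(306×10⁻⁹) = 6.492×10⁻¹⁹ J.
Energy delivered: (5.38 mW)(6420 s) = 34.54 J.
Photons incident: 34.54 / 6.492×10⁻¹⁹ = 5.320×10¹⁹, i.e. 5.320×10¹⁹/6.022×10²³ = 8.834×10⁻⁵ mol.
Photons absorbed: 0.690 × 8.834×10⁻⁵ = 6.095×10⁻⁵ mol.
Product: Φ × n_abs = 0.37 × 6.095×10⁻⁵ = 2.255×10⁻⁵ mol.
As a count: 2.255×10⁻⁵ × 6.022×10²³ = 1.4×10¹⁹.

1.4×10¹⁹ molecules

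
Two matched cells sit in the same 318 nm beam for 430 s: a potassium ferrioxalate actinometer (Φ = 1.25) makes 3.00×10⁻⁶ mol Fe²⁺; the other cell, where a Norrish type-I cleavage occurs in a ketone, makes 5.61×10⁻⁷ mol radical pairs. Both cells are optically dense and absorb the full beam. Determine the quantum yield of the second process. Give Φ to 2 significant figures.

Φ = 0.23

Photons absorbed by the actinometer: 3.00×10⁻⁶ / 1.25 = 2.400×10⁻⁶ mol.
Φ(unknown) = 5.61×10⁻⁷ / 2.400×10⁻⁶ = 0.23.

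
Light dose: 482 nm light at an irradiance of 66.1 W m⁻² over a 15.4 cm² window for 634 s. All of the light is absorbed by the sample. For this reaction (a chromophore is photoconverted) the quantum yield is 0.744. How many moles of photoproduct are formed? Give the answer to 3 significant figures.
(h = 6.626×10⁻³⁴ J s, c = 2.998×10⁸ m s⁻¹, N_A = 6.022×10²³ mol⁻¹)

Photon energy at 482 nm: hc/λ = (6.626×10⁻³⁴)(2.998×10⁸)/(482×10⁻⁹) = 4.121×10⁻¹⁹ J.
Energy delivered: (66.1 W m⁻²)(15.4×10⁻⁴ m²)(634 s) = 64.54 J.
Photons incident: 64.54 / 4.121×10⁻¹⁹ = 1.566×10²⁰, i.e. 1.566×10²⁰/6.022×10²³ = 2.600×10⁻⁴ mol.
Product: Φ × n_abs = 0.744 × 2.600×10⁻⁴ = 1.934×10⁻⁴ mol.

1.93×10⁻⁴ mol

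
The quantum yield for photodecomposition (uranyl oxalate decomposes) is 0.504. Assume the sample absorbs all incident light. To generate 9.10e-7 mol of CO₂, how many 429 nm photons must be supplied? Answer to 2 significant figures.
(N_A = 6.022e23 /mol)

1.1e18 photons

Photons that must be absorbed: 9.10e-7 / 0.504 = 1.806e-6 mol.
Photon count: 1.806e-6 × 6.022e23 = 1.1e18.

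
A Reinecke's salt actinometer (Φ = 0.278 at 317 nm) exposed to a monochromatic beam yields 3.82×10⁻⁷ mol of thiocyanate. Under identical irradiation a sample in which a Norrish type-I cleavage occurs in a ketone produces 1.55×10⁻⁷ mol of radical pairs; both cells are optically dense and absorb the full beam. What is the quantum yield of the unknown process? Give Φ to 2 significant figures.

Photons absorbed by the actinometer: 3.82×10⁻⁷ / 0.278 = 1.374×10⁻⁶ mol.
Φ(unknown) = 1.55×10⁻⁷ / 1.374×10⁻⁶ = 0.11.

Φ = 0.11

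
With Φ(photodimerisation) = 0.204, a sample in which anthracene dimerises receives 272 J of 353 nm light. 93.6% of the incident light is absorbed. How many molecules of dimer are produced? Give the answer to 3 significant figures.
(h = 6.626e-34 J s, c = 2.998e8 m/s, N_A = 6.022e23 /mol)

9.23e19 molecules

Photon energy at 353 nm: hc/λ = (6.626e-34)(2.998e8)/(353e-9) = 5.627e-19 J.
Photons incident: 272 / 5.627e-19 = 4.834e20, i.e. 4.834e20/6.022e23 = 8.027e-4 mol.
Photons absorbed: 0.936 × 8.027e-4 = 7.513e-4 mol.
Product: Φ × n_abs = 0.204 × 7.513e-4 = 1.533e-4 mol.
As a count: 1.533e-4 × 6.022e23 = 9.23e19.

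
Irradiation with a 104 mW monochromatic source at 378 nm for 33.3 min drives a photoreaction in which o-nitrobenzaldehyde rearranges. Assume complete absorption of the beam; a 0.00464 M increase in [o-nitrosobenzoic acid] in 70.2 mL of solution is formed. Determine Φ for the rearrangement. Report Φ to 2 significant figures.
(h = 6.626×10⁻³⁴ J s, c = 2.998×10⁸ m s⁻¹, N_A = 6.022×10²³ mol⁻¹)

Product: (0.00464 M)(0.0702 L) = 3.257×10⁻⁴ mol.
Photon energy at 378 nm: hc/λ = (6.626×10⁻³⁴)(2.998×10⁸)/(378×10⁻⁹) = 5.255×10⁻¹⁹ J.
Energy delivered: (104 mW)(1998 s) = 207.8 J.
Photons incident: 207.8 / 5.255×10⁻¹⁹ = 3.954×10²⁰, i.e. 3.954×10²⁰/6.022×10²³ = 6.566×10⁻⁴ mol.
Φ = 3.257×10⁻⁴ mol / 6.566×10⁻⁴ mol photons = 0.50.

Φ = 0.50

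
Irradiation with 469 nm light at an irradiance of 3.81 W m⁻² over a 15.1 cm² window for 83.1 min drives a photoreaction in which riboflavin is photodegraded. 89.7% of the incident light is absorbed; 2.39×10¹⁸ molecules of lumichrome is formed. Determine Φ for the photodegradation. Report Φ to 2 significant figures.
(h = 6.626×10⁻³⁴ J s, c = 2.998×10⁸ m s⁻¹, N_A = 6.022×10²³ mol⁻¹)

Φ = 0.039

Product: 2.39×10¹⁸ / 6.022×10²³ = 3.969×10⁻⁶ mol.
Photon energy at 469 nm: hc/λ = (6.626×10⁻³⁴)(2.998×10⁸)/(469×10⁻⁹) = 4.236×10⁻¹⁹ J.
Energy delivered: (3.81 W m⁻²)(15.1×10⁻⁴ m²)(4986 s) = 28.68 J.
Photons incident: 28.68 / 4.236×10⁻¹⁹ = 6.771×10¹⁹, i.e. 6.771×10¹⁹/6.022×10²³ = 1.124×10⁻⁴ mol.
Photons absorbed: 0.897 × 1.124×10⁻⁴ = 1.008×10⁻⁴ mol.
Φ = 3.969×10⁻⁶ mol / 1.008×10⁻⁴ mol photons = 0.039.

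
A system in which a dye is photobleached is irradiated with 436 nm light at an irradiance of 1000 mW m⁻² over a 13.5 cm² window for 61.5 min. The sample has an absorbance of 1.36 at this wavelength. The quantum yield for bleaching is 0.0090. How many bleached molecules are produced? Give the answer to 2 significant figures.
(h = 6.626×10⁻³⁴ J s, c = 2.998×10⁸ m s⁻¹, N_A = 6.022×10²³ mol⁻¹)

Photon energy at 436 nm: hc/λ = (6.626×10⁻³⁴)(2.998×10⁸)/(436×10⁻⁹) = 4.556×10⁻¹⁹ J.
Energy delivered: (1000 mW m⁻²)(13.5×10⁻⁴ m²)(3690 s) = 4.982 J.
Photons incident: 4.982 / 4.556×10⁻¹⁹ = 1.094×10¹⁹, i.e. 1.094×10¹⁹/6.022×10²³ = 1.817×10⁻⁵ mol.
Fraction absorbed: 1 − 10^(−1.36) = 0.9563.
Photons absorbed: 0.9563 × 1.817×10⁻⁵ = 1.738×10⁻⁵ mol.
Product: Φ × n_abs = 0.0090 × 1.738×10⁻⁵ = 1.564×10⁻⁷ mol.
As a count: 1.564×10⁻⁷ × 6.022×10²³ = 9.4×10¹⁶.

9.4×10¹⁶ bleached molecules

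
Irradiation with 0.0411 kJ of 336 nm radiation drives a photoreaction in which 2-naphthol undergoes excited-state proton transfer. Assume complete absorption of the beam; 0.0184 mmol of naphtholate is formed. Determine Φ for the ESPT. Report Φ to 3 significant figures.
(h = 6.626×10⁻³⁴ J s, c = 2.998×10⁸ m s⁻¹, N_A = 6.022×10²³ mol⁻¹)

Product: 0.0184 mmol = 1.84×10⁻⁵ mol.
Photon energy at 336 nm: hc/λ = (6.626×10⁻³⁴)(2.998×10⁸)/(336×10⁻⁹) = 5.912×10⁻¹⁹ J.
Incident energy: 0.0411 kJ = 41.1 J.
Photons incident: 41.1 / 5.912×10⁻¹⁹ = 6.952×10¹⁹, i.e. 6.952×10¹⁹/6.022×10²³ = 1.154×10⁻⁴ mol.
Φ = 1.84×10⁻⁵ mol / 1.154×10⁻⁴ mol photons = 0.159.

Φ = 0.159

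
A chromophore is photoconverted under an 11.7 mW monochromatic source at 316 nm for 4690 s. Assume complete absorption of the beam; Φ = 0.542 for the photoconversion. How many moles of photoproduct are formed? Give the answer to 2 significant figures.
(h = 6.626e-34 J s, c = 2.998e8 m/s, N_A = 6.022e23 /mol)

7.9e-5 mol

Photon energy at 316 nm: hc/λ = (6.626e-34)(2.998e8)/(316e-9) = 6.286e-19 J.
Energy delivered: (11.7 mW)(4690 s) = 54.87 J.
Photons incident: 54.87 / 6.286e-19 = 8.729e19, i.e. 8.729e19/6.022e23 = 1.450e-4 mol.
Product: Φ × n_abs = 0.542 × 1.450e-4 = 7.859e-5 mol.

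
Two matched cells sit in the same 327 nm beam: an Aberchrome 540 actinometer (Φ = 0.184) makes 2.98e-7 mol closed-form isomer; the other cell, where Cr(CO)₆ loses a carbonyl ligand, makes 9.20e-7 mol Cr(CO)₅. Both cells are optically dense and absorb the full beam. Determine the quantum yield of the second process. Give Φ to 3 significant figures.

Photons absorbed by the actinometer: 2.98e-7 / 0.184 = 1.620e-6 mol.
Φ(unknown) = 9.20e-7 / 1.620e-6 = 0.568.

Φ = 0.568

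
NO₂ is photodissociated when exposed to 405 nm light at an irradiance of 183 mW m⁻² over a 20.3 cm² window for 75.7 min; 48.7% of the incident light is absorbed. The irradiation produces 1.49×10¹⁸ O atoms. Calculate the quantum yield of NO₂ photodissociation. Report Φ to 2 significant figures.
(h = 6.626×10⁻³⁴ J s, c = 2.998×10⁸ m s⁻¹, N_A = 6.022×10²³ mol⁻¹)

Product: 1.49×10¹⁸ / 6.022×10²³ = 2.474×10⁻⁶ mol.
Photon energy at 405 nm: hc/λ = (6.626×10⁻³⁴)(2.998×10⁸)/(405×10⁻⁹) = 4.905×10⁻¹⁹ J.
Energy delivered: (183 mW m⁻²)(20.3×10⁻⁴ m²)(4542 s) = 1.687 J.
Photons incident: 1.687 / 4.905×10⁻¹⁹ = 3.439×10¹⁸, i.e. 3.439×10¹⁸/6.022×10²³ = 5.711×10⁻⁶ mol.
Photons absorbed: 0.487 × 5.711×10⁻⁶ = 2.781×10⁻⁶ mol.
Φ = 2.474×10⁻⁶ mol / 2.781×10⁻⁶ mol photons = 0.89.

Φ = 0.89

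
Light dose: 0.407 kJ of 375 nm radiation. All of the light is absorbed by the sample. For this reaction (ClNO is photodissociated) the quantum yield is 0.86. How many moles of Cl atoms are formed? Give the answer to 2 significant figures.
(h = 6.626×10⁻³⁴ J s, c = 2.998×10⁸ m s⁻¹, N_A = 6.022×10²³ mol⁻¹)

Photon energy at 375 nm: hc/λ = (6.626×10⁻³⁴)(2.998×10⁸)/(375×10⁻⁹) = 5.297×10⁻¹⁹ J.
Incident energy: 0.407 kJ = 407 J.
Photons incident: 407 / 5.297×10⁻¹⁹ = 7.684×10²⁰, i.e. 7.684×10²⁰/6.022×10²³ = 0.001276 mol.
Product: Φ × n_abs = 0.86 × 0.001276 = 0.001097 mol.

0.0011 mol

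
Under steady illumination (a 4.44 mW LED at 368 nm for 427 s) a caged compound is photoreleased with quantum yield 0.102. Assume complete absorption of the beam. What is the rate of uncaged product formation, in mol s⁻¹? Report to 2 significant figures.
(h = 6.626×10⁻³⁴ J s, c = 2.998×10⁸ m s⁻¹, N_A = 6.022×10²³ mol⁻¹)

1.4×10⁻⁹ mol s⁻¹

Photon energy at 368 nm: hc/λ = (6.626×10⁻³⁴)(2.998×10⁸)/(368×10⁻⁹) = 5.398×10⁻¹⁹ J.
Energy delivered: (4.44 mW)(427 s) = 1.896 J.
Photons incident: 1.896 / 5.398×10⁻¹⁹ = 3.512×10¹⁸, i.e. 3.512×10¹⁸/6.022×10²³ = 5.832×10⁻⁶ mol.
Product formed: 0.102 × 5.832×10⁻⁶ = 5.949×10⁻⁷ mol.
Rate: 5.949×10⁻⁷ / 427 s = 1.4×10⁻⁹ mol s⁻¹.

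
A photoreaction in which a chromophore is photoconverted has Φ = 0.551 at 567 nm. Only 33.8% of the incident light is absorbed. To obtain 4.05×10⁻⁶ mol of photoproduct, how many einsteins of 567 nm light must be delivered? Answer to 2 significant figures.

Photons that must be absorbed: 4.05×10⁻⁶ / 0.551 = 7.350×10⁻⁶ mol.
Incident photons needed: 7.350×10⁻⁶ / 0.338 = 2.175×10⁻⁵ mol.

2.2×10⁻⁵ einstein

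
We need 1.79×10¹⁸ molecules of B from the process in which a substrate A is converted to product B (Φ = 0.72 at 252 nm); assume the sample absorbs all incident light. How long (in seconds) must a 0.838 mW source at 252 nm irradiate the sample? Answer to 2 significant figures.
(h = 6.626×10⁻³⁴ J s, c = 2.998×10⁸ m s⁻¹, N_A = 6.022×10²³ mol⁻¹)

t ≈ 2300 s

Product: 1.79×10¹⁸ / 6.022×10²³ = 2.972×10⁻⁶ mol.
Photons that must be absorbed: 2.972×10⁻⁶ / 0.72 = 4.128×10⁻⁶ mol.
Photon energy: hc/λ = 7.883×10⁻¹⁹ J; per mole, 4.747×10⁵ J mol⁻¹.
Energy required: 4.128×10⁻⁶ × 4.747×10⁵ = 1.960 J.
Time: 1.960 J / 0.000838 W = 2300 s.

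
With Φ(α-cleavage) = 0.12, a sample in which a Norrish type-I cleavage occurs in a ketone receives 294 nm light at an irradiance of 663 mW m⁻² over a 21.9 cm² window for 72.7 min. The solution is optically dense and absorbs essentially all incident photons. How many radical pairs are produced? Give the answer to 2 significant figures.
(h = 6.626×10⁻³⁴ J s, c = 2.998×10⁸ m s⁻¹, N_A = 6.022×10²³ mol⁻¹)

1.1×10¹⁸ radical pairs

Photon energy at 294 nm: hc/λ = (6.626×10⁻³⁴)(2.998×10⁸)/(294×10⁻⁹) = 6.757×10⁻¹⁹ J.
Energy delivered: (663 mW m⁻²)(21.9×10⁻⁴ m²)(4362 s) = 6.333 J.
Photons incident: 6.333 / 6.757×10⁻¹⁹ = 9.373×10¹⁸, i.e. 9.373×10¹⁸/6.022×10²³ = 1.556×10⁻⁵ mol.
Product: Φ × n_abs = 0.12 × 1.556×10⁻⁵ = 1.867×10⁻⁶ mol.
As a count: 1.867×10⁻⁶ × 6.022×10²³ = 1.1×10¹⁸.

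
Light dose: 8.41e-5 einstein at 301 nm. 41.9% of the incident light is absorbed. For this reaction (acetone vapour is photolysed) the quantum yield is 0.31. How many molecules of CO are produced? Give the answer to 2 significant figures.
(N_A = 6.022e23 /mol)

Photons absorbed: 0.419 × 8.41e-5 = 3.524e-5 mol.
Product: Φ × n_abs = 0.31 × 3.524e-5 = 1.092e-5 mol.
As a count: 1.092e-5 × 6.022e23 = 6.6e18.

6.6e18 molecules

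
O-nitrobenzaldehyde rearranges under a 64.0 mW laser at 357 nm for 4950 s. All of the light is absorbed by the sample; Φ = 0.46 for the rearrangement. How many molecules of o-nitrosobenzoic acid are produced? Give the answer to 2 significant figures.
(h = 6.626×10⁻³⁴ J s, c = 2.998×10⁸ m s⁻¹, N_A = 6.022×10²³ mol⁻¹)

Photon energy at 357 nm: hc/λ = (6.626×10⁻³⁴)(2.998×10⁸)/(357×10⁻⁹) = 5.564×10⁻¹⁹ J.
Energy delivered: (64.0 mW)(4950 s) = 316.8 J.
Photons incident: 316.8 / 5.564×10⁻¹⁹ = 5.694×10²⁰, i.e. 5.694×10²⁰/6.022×10²³ = 9.455×10⁻⁴ mol.
Product: Φ × n_abs = 0.46 × 9.455×10⁻⁴ = 4.349×10⁻⁴ mol.
As a count: 4.349×10⁻⁴ × 6.022×10²³ = 2.6×10²⁰.

2.6×10²⁰ molecules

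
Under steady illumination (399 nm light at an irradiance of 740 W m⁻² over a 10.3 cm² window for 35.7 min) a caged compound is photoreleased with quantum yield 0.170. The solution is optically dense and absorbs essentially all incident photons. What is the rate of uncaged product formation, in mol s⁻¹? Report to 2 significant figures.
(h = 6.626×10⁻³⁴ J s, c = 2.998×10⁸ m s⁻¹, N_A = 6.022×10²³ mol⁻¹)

Photon energy at 399 nm: hc/λ = (6.626×10⁻³⁴)(2.998×10⁸)/(399×10⁻⁹) = 4.979×10⁻¹⁹ J.
Energy delivered: (740 W m⁻²)(10.3×10⁻⁴ m²)(2142 s) = 1633 J.
Photons incident: 1633 / 4.979×10⁻¹⁹ = 3.280×10²¹, i.e. 3.280×10²¹/6.022×10²³ = 0.005447 mol.
Product formed: 0.170 × 0.005447 = 9.260×10⁻⁴ mol.
Rate: 9.260×10⁻⁴ / 2142 s = 4.3×10⁻⁷ mol s⁻¹.

4.3×10⁻⁷ mol s⁻¹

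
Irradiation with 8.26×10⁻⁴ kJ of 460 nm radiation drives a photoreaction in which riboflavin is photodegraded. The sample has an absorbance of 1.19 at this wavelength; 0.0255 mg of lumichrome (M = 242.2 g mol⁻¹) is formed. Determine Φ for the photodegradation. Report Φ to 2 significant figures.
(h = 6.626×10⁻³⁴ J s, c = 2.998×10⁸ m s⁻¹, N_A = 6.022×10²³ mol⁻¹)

Product: 0.0255 mg / 242.2 g mol⁻¹ = 1.053×10⁻⁷ mol.
Photon energy at 460 nm: hc/λ = (6.626×10⁻³⁴)(2.998×10⁸)/(460×10⁻⁹) = 4.318×10⁻¹⁹ J.
Incident energy: 8.26×10⁻⁴ kJ = 0.826 J.
Photons incident: 0.826 / 4.318×10⁻¹⁹ = 1.913×10¹⁸, i.e. 1.913×10¹⁸/6.022×10²³ = 3.177×10⁻⁶ mol.
Fraction absorbed: 1 − 10^(−1.19) = 0.9354.
Photons absorbed: 0.9354 × 3.177×10⁻⁶ = 2.972×10⁻⁶ mol.
Φ = 1.053×10⁻⁷ mol / 2.972×10⁻⁶ mol photons = 0.035.

Φ = 0.035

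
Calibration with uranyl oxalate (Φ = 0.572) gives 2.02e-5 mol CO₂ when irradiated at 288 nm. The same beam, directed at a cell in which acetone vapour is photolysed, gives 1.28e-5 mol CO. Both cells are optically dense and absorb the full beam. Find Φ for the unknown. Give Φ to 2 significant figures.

Photons absorbed by the actinometer: 2.02e-5 / 0.572 = 3.531e-5 mol.
Φ(unknown) = 1.28e-5 / 3.531e-5 = 0.36.

Φ = 0.36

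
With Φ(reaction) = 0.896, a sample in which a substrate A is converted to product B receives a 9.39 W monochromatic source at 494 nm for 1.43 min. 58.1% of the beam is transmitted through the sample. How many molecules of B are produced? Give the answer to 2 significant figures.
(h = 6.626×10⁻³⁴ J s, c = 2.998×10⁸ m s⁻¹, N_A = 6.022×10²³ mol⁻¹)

Photon energy at 494 nm: hc/λ = (6.626×10⁻³⁴)(2.998×10⁸)/(494×10⁻⁹) = 4.021×10⁻¹⁹ J.
Energy delivered: (9.39 W)(85.8 s) = 805.7 J.
Photons incident: 805.7 / 4.021×10⁻¹⁹ = 2.004×10²¹, i.e. 2.004×10²¹/6.022×10²³ = 0.003328 mol.
Fraction absorbed: 1 − 58.1/100 = 0.4190.
Photons absorbed: 0.4190 × 0.003328 = 0.001394 mol.
Product: Φ × n_abs = 0.896 × 0.001394 = 0.001249 mol.
As a count: 0.001249 × 6.022×10²³ = 7.5×10²⁰.

7.5×10²⁰ molecules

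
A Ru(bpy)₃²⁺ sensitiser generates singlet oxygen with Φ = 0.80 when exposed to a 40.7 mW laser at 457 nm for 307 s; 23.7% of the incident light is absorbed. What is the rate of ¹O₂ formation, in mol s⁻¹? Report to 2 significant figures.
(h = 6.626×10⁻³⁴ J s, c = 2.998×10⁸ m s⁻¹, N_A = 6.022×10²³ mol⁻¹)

2.9×10⁻⁸ mol s⁻¹

Photon energy at 457 nm: hc/λ = (6.626×10⁻³⁴)(2.998×10⁸)/(457×10⁻⁹) = 4.347×10⁻¹⁹ J.
Energy delivered: (40.7 mW)(307 s) = 12.49 J.
Photons incident: 12.49 / 4.347×10⁻¹⁹ = 2.873×10¹⁹, i.e. 2.873×10¹⁹/6.022×10²³ = 4.771×10⁻⁵ mol.
Photons absorbed: 0.237 × 4.771×10⁻⁵ = 1.131×10⁻⁵ mol.
Product formed: 0.80 × 1.131×10⁻⁵ = 9.048×10⁻⁶ mol.
Rate: 9.048×10⁻⁶ / 307 s = 2.9×10⁻⁸ mol s⁻¹.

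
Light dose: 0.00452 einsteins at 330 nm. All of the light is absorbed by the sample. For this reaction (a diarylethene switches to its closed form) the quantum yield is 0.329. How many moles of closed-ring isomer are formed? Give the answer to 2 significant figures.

Product: Φ × n_abs = 0.329 × 0.00452 = 0.001487 mol.

0.0015 mol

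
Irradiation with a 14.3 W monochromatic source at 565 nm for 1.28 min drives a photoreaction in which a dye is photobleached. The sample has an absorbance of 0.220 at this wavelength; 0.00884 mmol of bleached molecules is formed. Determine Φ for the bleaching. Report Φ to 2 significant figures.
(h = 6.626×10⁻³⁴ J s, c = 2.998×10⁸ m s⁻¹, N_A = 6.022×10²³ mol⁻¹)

Product: 0.00884 mmol = 8.84×10⁻⁶ mol.
Photon energy at 565 nm: hc/λ = (6.626×10⁻³⁴)(2.998×10⁸)/(565×10⁻⁹) = 3.516×10⁻¹⁹ J.
Energy delivered: (14.3 W)(76.8 s) = 1098 J.
Photons incident: 1098 / 3.516×10⁻¹⁹ = 3.123×10²¹, i.e. 3.123×10²¹/6.022×10²³ = 0.005186 mol.
Fraction absorbed: 1 − 10^(−0.220) = 0.3974.
Photons absorbed: 0.3974 × 0.005186 = 0.002061 mol.
Φ = 8.84×10⁻⁶ mol / 0.002061 mol photons = 0.0043.

Φ = 0.0043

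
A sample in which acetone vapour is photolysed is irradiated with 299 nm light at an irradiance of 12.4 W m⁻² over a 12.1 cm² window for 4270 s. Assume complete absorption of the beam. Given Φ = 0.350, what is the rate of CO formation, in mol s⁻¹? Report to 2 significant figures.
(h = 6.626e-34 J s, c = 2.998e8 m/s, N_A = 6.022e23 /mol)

Photon energy at 299 nm: hc/λ = (6.626e-34)(2.998e8)/(299e-9) = 6.644e-19 J.
Energy delivered: (12.4 W m⁻²)(12.1e-4 m²)(4270 s) = 64.07 J.
Photons incident: 64.07 / 6.644e-19 = 9.643e19, i.e. 9.643e19/6.022e23 = 1.601e-4 mol.
Product formed: 0.350 × 1.601e-4 = 5.603e-5 mol.
Rate: 5.603e-5 / 4270 s = 1.3e-8 mol s⁻¹.

1.3e-8 mol s⁻¹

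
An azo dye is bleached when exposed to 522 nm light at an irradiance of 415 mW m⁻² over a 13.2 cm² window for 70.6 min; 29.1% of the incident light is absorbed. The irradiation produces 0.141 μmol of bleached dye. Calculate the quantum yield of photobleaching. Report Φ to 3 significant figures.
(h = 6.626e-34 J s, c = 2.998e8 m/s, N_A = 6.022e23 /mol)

Product: 0.141 μmol = 1.41e-7 mol.
Photon energy at 522 nm: hc/λ = (6.626e-34)(2.998e8)/(522e-9) = 3.806e-19 J.
Energy delivered: (415 mW m⁻²)(13.2e-4 m²)(4236 s) = 2.320 J.
Photons incident: 2.320 / 3.806e-19 = 6.096e18, i.e. 6.096e18/6.022e23 = 1.012e-5 mol.
Photons absorbed: 0.291 × 1.012e-5 = 2.945e-6 mol.
Φ = 1.41e-7 mol / 2.945e-6 mol photons = 0.0479.

Φ = 0.0479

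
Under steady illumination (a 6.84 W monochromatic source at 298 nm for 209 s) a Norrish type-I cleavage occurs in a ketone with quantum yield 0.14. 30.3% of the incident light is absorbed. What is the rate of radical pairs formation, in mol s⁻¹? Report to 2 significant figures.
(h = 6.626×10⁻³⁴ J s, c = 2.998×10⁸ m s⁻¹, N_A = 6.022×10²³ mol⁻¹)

7.2×10⁻⁷ mol s⁻¹

Photon energy at 298 nm: hc/λ = (6.626×10⁻³⁴)(2.998×10⁸)/(298×10⁻⁹) = 6.666×10⁻¹⁹ J.
Energy delivered: (6.84 W)(209 s) = 1430 J.
Photons incident: 1430 / 6.666×10⁻¹⁹ = 2.145×10²¹, i.e. 2.145×10²¹/6.022×10²³ = 0.003562 mol.
Photons absorbed: 0.303 × 0.003562 = 0.001079 mol.
Product formed: 0.14 × 0.001079 = 1.511×10⁻⁴ mol.
Rate: 1.511×10⁻⁴ / 209 s = 7.2×10⁻⁷ mol s⁻¹.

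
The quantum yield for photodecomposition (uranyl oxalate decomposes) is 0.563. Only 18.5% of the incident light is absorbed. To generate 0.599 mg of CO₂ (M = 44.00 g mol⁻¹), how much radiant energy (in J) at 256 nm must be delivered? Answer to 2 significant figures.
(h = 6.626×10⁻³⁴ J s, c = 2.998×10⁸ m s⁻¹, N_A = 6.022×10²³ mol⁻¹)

Product: 0.599 mg / 44.00 g mol⁻¹ = 1.361×10⁻⁵ mol.
Photons that must be absorbed: 1.361×10⁻⁵ / 0.563 = 2.417×10⁻⁵ mol.
Incident photons needed: 2.417×10⁻⁵ / 0.185 = 1.306×10⁻⁴ mol.
Photon energy: hc/λ = 7.760×10⁻¹⁹ J; per mole, 4.673×10⁵ J mol⁻¹.
Energy required: 1.306×10⁻⁴ × 4.673×10⁵ = 61 J.

61 J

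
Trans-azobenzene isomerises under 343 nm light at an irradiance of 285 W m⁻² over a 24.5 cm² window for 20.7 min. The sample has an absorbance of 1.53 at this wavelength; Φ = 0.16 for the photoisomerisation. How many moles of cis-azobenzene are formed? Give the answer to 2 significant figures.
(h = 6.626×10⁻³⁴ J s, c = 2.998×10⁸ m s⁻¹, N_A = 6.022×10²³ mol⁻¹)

3.9×10⁻⁴ mol

Photon energy at 343 nm: hc/λ = (6.626×10⁻³⁴)(2.998×10⁸)/(343×10⁻⁹) = 5.791×10⁻¹⁹ J.
Energy delivered: (285 W m⁻²)(24.5×10⁻⁴ m²)(1242 s) = 867.2 J.
Photons incident: 867.2 / 5.791×10⁻¹⁹ = 1.497×10²¹, i.e. 1.497×10²¹/6.022×10²³ = 0.002486 mol.
Fraction absorbed: 1 − 10^(−1.53) = 0.9705.
Photons absorbed: 0.9705 × 0.002486 = 0.002413 mol.
Product: Φ × n_abs = 0.16 × 0.002413 = 3.861×10⁻⁴ mol.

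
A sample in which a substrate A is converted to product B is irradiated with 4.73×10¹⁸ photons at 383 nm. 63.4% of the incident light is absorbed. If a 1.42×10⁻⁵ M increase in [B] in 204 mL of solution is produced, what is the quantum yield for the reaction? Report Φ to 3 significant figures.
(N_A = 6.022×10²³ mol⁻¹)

Product: (1.42×10⁻⁵ M)(0.204 L) = 2.897×10⁻⁶ mol.
Moles of photons: 4.73×10¹⁸ / 6.022×10²³ = 7.855×10⁻⁶ mol.
Photons absorbed: 0.634 × 7.855×10⁻⁶ = 4.980×10⁻⁶ mol.
Φ = 2.897×10⁻⁶ mol / 4.980×10⁻⁶ mol photons = 0.582.

Φ = 0.582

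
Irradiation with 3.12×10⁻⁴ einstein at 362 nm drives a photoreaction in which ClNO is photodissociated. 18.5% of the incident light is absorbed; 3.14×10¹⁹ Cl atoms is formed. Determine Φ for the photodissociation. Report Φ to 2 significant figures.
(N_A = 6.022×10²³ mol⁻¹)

Product: 3.14×10¹⁹ / 6.022×10²³ = 5.214×10⁻⁵ mol.
Photons absorbed: 0.185 × 3.12×10⁻⁴ = 5.772×10⁻⁵ mol.
Φ = 5.214×10⁻⁵ mol / 5.772×10⁻⁵ mol photons = 0.90.

Φ = 0.90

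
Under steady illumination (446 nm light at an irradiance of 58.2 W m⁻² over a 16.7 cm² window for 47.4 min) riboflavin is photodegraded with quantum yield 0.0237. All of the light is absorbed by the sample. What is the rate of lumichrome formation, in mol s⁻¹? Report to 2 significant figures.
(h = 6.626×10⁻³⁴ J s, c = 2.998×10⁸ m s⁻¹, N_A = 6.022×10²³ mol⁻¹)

Photon energy at 446 nm: hc/λ = (6.626×10⁻³⁴)(2.998×10⁸)/(446×10⁻⁹) = 4.454×10⁻¹⁹ J.
Energy delivered: (58.2 W m⁻²)(16.7×10⁻⁴ m²)(2844 s) = 276.4 J.
Photons incident: 276.4 / 4.454×10⁻¹⁹ = 6.206×10²⁰, i.e. 6.206×10²⁰/6.022×10²³ = 0.001031 mol.
Product formed: 0.0237 × 0.001031 = 2.443×10⁻⁵ mol.
Rate: 2.443×10⁻⁵ / 2844 s = 8.6×10⁻⁹ mol s⁻¹.

8.6×10⁻⁹ mol s⁻¹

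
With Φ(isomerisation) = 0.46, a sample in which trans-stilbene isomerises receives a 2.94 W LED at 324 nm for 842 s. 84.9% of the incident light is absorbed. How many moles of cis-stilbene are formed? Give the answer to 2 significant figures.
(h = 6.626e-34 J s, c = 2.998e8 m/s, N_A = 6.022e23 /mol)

Photon energy at 324 nm: hc/λ = (6.626e-34)(2.998e8)/(324e-9) = 6.131e-19 J.
Energy delivered: (2.94 W)(842 s) = 2475 J.
Photons incident: 2475 / 6.131e-19 = 4.037e21, i.e. 4.037e21/6.022e23 = 0.006704 mol.
Photons absorbed: 0.849 × 0.006704 = 0.005692 mol.
Product: Φ × n_abs = 0.46 × 0.005692 = 0.002618 mol.

0.0026 mol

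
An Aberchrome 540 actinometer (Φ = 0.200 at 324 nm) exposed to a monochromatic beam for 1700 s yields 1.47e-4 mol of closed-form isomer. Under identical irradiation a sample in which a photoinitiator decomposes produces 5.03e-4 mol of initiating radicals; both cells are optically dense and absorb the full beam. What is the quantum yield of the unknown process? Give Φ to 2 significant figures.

Φ = 0.68

Photons absorbed by the actinometer: 1.47e-4 / 0.200 = 7.350e-4 mol.
Φ(unknown) = 5.03e-4 / 7.350e-4 = 0.68.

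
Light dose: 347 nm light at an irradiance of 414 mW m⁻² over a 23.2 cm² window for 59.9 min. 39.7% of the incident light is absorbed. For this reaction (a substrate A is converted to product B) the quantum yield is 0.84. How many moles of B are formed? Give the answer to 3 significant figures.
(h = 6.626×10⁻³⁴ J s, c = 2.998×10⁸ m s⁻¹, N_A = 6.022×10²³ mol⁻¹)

3.34×10⁻⁶ mol

Photon energy at 347 nm: hc/λ = (6.626×10⁻³⁴)(2.998×10⁸)/(347×10⁻⁹) = 5.725×10⁻¹⁹ J.
Energy delivered: (414 mW m⁻²)(23.2×10⁻⁴ m²)(3594 s) = 3.452 J.
Photons incident: 3.452 / 5.725×10⁻¹⁹ = 6.030×10¹⁸, i.e. 6.030×10¹⁸/6.022×10²³ = 1.001×10⁻⁵ mol.
Photons absorbed: 0.397 × 1.001×10⁻⁵ = 3.974×10⁻⁶ mol.
Product: Φ × n_abs = 0.84 × 3.974×10⁻⁶ = 3.338×10⁻⁶ mol.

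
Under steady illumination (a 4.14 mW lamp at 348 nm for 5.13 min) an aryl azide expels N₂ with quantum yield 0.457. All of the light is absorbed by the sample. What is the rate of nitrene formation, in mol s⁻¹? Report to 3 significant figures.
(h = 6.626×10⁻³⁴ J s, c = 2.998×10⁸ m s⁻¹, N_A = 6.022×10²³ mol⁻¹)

5.50×10⁻⁹ mol s⁻¹

Photon energy at 348 nm: hc/λ = (6.626×10⁻³⁴)(2.998×10⁸)/(348×10⁻⁹) = 5.708×10⁻¹⁹ J.
Energy delivered: (4.14 mW)(307.8 s) = 1.274 J.
Photons incident: 1.274 / 5.708×10⁻¹⁹ = 2.232×10¹⁸, i.e. 2.232×10¹⁸/6.022×10²³ = 3.706×10⁻⁶ mol.
Product formed: 0.457 × 3.706×10⁻⁶ = 1.694×10⁻⁶ mol.
Rate: 1.694×10⁻⁶ / 307.8 s = 5.50×10⁻⁹ mol s⁻¹.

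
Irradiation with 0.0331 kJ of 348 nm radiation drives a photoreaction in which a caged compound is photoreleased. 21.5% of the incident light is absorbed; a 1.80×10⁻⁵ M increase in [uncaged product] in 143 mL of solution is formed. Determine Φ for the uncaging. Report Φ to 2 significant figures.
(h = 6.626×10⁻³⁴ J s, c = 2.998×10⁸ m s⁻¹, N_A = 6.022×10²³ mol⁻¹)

Product: (1.80×10⁻⁵ M)(0.143 L) = 2.574×10⁻⁶ mol.
Photon energy at 348 nm: hc/λ = (6.626×10⁻³⁴)(2.998×10⁸)/(348×10⁻⁹) = 5.708×10⁻¹⁹ J.
Incident energy: 0.0331 kJ = 33.1 J.
Photons incident: 33.1 / 5.708×10⁻¹⁹ = 5.799×10¹⁹, i.e. 5.799×10¹⁹/6.022×10²³ = 9.630×10⁻⁵ mol.
Photons absorbed: 0.215 × 9.630×10⁻⁵ = 2.070×10⁻⁵ mol.
Φ = 2.574×10⁻⁶ mol / 2.070×10⁻⁵ mol photons = 0.12.

Φ = 0.12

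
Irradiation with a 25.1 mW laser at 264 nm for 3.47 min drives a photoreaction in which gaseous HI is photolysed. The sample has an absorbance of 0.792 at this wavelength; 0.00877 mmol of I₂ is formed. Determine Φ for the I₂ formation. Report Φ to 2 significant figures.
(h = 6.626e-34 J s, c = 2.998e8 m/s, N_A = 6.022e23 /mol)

Φ = 0.91

Product: 0.00877 mmol = 8.77e-6 mol.
Photon energy at 264 nm: hc/λ = (6.626e-34)(2.998e8)/(264e-9) = 7.525e-19 J.
Energy delivered: (25.1 mW)(208.2 s) = 5.226 J.
Photons incident: 5.226 / 7.525e-19 = 6.945e18, i.e. 6.945e18/6.022e23 = 1.153e-5 mol.
Fraction absorbed: 1 − 10^(−0.792) = 0.8386.
Photons absorbed: 0.8386 × 1.153e-5 = 9.669e-6 mol.
Φ = 8.77e-6 mol / 9.669e-6 mol photons = 0.91.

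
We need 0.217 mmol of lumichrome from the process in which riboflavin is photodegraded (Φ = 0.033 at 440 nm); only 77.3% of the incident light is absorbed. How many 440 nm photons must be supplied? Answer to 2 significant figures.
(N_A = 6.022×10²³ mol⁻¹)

5.1×10²¹ photons

Product: 0.217 mmol = 2.17×10⁻⁴ mol.
Photons that must be absorbed: 2.17×10⁻⁴ / 0.033 = 0.006576 mol.
Incident photons needed: 0.006576 / 0.773 = 0.008507 mol.
Photon count: 0.008507 × 6.022×10²³ = 5.1×10²¹.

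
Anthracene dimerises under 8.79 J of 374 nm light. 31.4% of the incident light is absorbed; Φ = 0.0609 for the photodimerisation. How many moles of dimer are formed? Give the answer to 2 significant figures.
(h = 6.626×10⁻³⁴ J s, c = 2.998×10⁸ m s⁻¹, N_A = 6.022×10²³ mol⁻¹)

Photon energy at 374 nm: hc/λ = (6.626×10⁻³⁴)(2.998×10⁸)/(374×10⁻⁹) = 5.311×10⁻¹⁹ J.
Photons incident: 8.79 / 5.311×10⁻¹⁹ = 1.655×10¹⁹, i.e. 1.655×10¹⁹/6.022×10²³ = 2.748×10⁻⁵ mol.
Photons absorbed: 0.314 × 2.748×10⁻⁵ = 8.629×10⁻⁶ mol.
Product: Φ × n_abs = 0.0609 × 8.629×10⁻⁶ = 5.255×10⁻⁷ mol.

5.3×10⁻⁷ mol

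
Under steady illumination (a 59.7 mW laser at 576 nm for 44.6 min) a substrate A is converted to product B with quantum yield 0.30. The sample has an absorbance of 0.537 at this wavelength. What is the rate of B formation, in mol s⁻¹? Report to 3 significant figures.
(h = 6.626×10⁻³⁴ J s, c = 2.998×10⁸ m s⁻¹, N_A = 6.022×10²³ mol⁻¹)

6.12×10⁻⁸ mol s⁻¹

Photon energy at 576 nm: hc/λ = (6.626×10⁻³⁴)(2.998×10⁸)/(576×10⁻⁹) = 3.449×10⁻¹⁹ J.
Energy delivered: (59.7 mW)(2676 s) = 159.8 J.
Photons incident: 159.8 / 3.449×10⁻¹⁹ = 4.633×10²⁰, i.e. 4.633×10²⁰/6.022×10²³ = 7.693×10⁻⁴ mol.
Fraction absorbed: 1 − 10^(−0.537) = 0.7096.
Photons absorbed: 0.7096 × 7.693×10⁻⁴ = 5.459×10⁻⁴ mol.
Product formed: 0.30 × 5.459×10⁻⁴ = 1.638×10⁻⁴ mol.
Rate: 1.638×10⁻⁴ / 2676 s = 6.12×10⁻⁸ mol s⁻¹.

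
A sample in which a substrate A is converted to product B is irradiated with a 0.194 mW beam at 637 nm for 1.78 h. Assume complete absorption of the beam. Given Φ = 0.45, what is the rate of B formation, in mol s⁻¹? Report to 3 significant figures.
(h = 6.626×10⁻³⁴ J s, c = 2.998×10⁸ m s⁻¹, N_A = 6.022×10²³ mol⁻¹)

Photon energy at 637 nm: hc/λ = (6.626×10⁻³⁴)(2.998×10⁸)/(637×10⁻⁹) = 3.118×10⁻¹⁹ J.
Energy delivered: (0.194 mW)(6408 s) = 1.243 J.
Photons incident: 1.243 / 3.118×10⁻¹⁹ = 3.987×10¹⁸, i.e. 3.987×10¹⁸/6.022×10²³ = 6.621×10⁻⁶ mol.
Product formed: 0.45 × 6.621×10⁻⁶ = 2.979×10⁻⁶ mol.
Rate: 2.979×10⁻⁶ / 6408 s = 4.65×10⁻¹⁰ mol s⁻¹.

4.65×10⁻¹⁰ mol s⁻¹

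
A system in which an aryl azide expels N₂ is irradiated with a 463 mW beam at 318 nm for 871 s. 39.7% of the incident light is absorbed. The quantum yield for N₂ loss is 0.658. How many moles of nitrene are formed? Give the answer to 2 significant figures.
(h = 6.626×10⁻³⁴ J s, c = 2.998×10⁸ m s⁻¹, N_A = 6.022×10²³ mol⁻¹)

2.8×10⁻⁴ mol

Photon energy at 318 nm: hc/λ = (6.626×10⁻³⁴)(2.998×10⁸)/(318×10⁻⁹) = 6.247×10⁻¹⁹ J.
Energy delivered: (463 mW)(871 s) = 403.3 J.
Photons incident: 403.3 / 6.247×10⁻¹⁹ = 6.456×10²⁰, i.e. 6.456×10²⁰/6.022×10²³ = 0.001072 mol.
Photons absorbed: 0.397 × 0.001072 = 4.256×10⁻⁴ mol.
Product: Φ × n_abs = 0.658 × 4.256×10⁻⁴ = 2.800×10⁻⁴ mol.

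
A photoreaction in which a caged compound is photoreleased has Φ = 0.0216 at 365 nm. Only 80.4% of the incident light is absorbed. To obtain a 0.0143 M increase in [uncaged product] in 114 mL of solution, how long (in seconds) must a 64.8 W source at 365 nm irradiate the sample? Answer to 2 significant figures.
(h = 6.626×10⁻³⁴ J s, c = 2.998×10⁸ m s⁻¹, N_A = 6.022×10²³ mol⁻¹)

t ≈ 470 s

Product: (0.0143 M)(0.114 L) = 0.001630 mol.
Photons that must be absorbed: 0.001630 / 0.0216 = 0.07546 mol.
Incident photons needed: 0.07546 / 0.804 = 0.09386 mol.
Photon energy: hc/λ = 5.442×10⁻¹⁹ J; per mole, 3.277×10⁵ J mol⁻¹.
Energy required: 0.09386 × 3.277×10⁵ = 3.076×10⁴ J.
Time: 3.076×10⁴ J / 64.8 W = 470 s.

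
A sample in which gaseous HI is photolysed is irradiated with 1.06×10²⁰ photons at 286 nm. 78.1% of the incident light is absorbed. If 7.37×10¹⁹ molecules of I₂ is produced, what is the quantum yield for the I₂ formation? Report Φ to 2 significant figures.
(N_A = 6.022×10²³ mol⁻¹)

Φ = 0.89

Product: 7.37×10¹⁹ / 6.022×10²³ = 1.224×10⁻⁴ mol.
Moles of photons: 1.06×10²⁰ / 6.022×10²³ = 1.760×10⁻⁴ mol.
Photons absorbed: 0.781 × 1.760×10⁻⁴ = 1.375×10⁻⁴ mol.
Φ = 1.224×10⁻⁴ mol / 1.375×10⁻⁴ mol photons = 0.89.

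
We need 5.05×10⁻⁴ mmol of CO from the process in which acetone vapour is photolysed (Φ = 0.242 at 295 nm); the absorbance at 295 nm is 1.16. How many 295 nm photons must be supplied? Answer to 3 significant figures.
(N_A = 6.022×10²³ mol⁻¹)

1.35×10¹⁸ photons

Product: 5.05×10⁻⁴ mmol = 5.05×10⁻⁷ mol.
Photons that must be absorbed: 5.05×10⁻⁷ / 0.242 = 2.087×10⁻⁶ mol.
Fraction absorbed: 1 − 10^(−1.16) = 0.9308.
Incident photons needed: 2.087×10⁻⁶ / 0.9308 = 2.242×10⁻⁶ mol.
Photon count: 2.242×10⁻⁶ × 6.022×10²³ = 1.35×10¹⁸.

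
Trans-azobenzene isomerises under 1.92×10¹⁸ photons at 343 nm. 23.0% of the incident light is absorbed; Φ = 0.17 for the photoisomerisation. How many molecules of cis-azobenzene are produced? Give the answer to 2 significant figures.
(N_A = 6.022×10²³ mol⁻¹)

Moles of photons: 1.92×10¹⁸ / 6.022×10²³ = 3.188×10⁻⁶ mol.
Photons absorbed: 0.230 × 3.188×10⁻⁶ = 7.332×10⁻⁷ mol.
Product: Φ × n_abs = 0.17 × 7.332×10⁻⁷ = 1.246×10⁻⁷ mol.
As a count: 1.246×10⁻⁷ × 6.022×10²³ = 7.5×10¹⁶.

7.5×10¹⁶ molecules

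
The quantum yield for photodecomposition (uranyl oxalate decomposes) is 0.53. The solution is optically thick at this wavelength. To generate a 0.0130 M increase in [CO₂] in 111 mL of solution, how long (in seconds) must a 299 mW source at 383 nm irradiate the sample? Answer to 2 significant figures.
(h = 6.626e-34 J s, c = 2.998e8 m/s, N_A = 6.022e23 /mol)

Product: (0.0130 M)(0.111 L) = 0.001443 mol.
Photons that must be absorbed: 0.001443 / 0.53 = 0.002723 mol.
Photon energy: hc/λ = 5.187e-19 J; per mole, 3.124e5 J mol⁻¹.
Energy required: 0.002723 × 3.124e5 = 850.7 J.
Time: 850.7 J / 0.299 W = 2800 s.

t ≈ 2800 s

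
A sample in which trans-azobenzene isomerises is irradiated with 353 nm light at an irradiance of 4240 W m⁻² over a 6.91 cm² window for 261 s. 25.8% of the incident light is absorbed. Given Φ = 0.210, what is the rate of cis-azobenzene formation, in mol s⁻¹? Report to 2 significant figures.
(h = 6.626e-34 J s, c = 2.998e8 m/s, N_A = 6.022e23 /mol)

4.7e-7 mol s⁻¹

Photon energy at 353 nm: hc/λ = (6.626e-34)(2.998e8)/(353e-9) = 5.627e-19 J.
Energy delivered: (4240 W m⁻²)(6.91e-4 m²)(261 s) = 764.7 J.
Photons incident: 764.7 / 5.627e-19 = 1.359e21, i.e. 1.359e21/6.022e23 = 0.002257 mol.
Photons absorbed: 0.258 × 0.002257 = 5.823e-4 mol.
Product formed: 0.210 × 5.823e-4 = 1.223e-4 mol.
Rate: 1.223e-4 / 261 s = 4.7e-7 mol s⁻¹.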